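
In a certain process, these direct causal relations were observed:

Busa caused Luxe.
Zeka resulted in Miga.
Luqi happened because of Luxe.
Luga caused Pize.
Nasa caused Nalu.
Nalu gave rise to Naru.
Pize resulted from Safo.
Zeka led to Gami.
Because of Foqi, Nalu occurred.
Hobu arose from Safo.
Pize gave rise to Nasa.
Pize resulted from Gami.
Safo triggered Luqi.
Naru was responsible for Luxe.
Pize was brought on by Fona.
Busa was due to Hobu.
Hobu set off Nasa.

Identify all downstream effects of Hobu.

Busa, Luqi, Luxe, Nalu, Naru, Nasa

Direct effects: Busa, Nasa.
2 steps out: Nalu, Luxe.
3 steps out: Naru, Luqi.
Not reachable from it: Foqi, Luga, Zeka, Miga, Gami, Safo, Fona, Pize.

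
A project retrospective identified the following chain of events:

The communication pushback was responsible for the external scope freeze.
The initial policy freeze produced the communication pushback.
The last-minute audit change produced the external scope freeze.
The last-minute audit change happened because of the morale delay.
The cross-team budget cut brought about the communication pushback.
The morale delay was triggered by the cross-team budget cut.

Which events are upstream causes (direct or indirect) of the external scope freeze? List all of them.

the communication pushback, the cross-team budget cut, the initial policy freeze, the last-minute audit change, the morale delay

Immediate causes of the external scope freeze: the communication pushback, the last-minute audit change.
Further upstream: the cross-team budget cut, the morale delay, the initial policy freeze.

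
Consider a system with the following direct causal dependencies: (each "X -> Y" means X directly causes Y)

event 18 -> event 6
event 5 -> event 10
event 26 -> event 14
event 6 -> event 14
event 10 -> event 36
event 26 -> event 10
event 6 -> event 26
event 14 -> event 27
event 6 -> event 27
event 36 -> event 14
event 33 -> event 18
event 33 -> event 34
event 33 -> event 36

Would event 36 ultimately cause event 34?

Event 36 leads to event 14, event 27; event 34 is not among them.

No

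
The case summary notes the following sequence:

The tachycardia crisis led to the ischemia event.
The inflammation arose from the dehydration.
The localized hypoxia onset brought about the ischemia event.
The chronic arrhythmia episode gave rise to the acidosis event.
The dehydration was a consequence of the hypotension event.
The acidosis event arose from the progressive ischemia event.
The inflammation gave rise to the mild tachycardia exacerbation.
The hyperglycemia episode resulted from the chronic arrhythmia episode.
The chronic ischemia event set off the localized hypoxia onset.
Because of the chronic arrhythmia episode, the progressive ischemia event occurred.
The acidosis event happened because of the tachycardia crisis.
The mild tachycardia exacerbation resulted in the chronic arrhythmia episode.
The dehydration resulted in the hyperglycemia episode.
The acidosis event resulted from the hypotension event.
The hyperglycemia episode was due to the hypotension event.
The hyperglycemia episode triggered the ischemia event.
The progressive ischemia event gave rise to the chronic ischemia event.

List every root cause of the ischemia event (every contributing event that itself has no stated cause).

the hypotension event, the tachycardia crisis

Tracing upstream from the ischemia event: the ischemia event ← the hyperglycemia episode ← the hypotension event.
A separate upstream branch: the ischemia event ← the tachycardia crisis.
Each of those chain origins has no stated cause.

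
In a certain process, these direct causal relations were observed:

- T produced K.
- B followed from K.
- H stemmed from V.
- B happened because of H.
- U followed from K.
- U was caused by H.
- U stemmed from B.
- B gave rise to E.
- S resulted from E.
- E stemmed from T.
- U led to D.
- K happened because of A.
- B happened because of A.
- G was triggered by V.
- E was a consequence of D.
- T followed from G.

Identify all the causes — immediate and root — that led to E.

A, B, D, G, H, K, T, U, V

Immediate causes of E: T, B, D.
Further upstream: A, V, H, G, K, U.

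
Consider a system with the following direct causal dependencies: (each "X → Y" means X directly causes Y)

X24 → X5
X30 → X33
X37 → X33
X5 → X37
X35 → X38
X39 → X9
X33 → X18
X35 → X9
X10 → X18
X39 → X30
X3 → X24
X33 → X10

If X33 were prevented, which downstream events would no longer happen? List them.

X10, X18

Downstream of X33: X10, X18.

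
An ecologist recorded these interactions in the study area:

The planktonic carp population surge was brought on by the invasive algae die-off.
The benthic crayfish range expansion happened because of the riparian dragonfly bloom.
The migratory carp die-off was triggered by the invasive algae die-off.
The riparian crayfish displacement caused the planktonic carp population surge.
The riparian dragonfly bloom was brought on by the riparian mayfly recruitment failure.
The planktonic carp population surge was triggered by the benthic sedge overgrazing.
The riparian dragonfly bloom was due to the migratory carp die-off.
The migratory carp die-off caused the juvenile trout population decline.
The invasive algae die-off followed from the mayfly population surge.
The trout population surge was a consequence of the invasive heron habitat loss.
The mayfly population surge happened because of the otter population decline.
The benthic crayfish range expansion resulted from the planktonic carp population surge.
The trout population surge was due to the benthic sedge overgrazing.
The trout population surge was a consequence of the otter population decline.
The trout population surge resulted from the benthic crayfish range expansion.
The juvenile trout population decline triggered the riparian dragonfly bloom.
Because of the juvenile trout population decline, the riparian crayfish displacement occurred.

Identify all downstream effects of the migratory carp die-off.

Direct effects: the juvenile trout population decline, the riparian dragonfly bloom.
2 steps out: the riparian crayfish displacement, the benthic crayfish range expansion.
3 steps out: the planktonic carp population surge, the trout population surge.
Not reachable from it: the riparian mayfly recruitment failure, the otter population decline, the benthic sedge overgrazing, the mayfly population surge, the invasive algae die-off, the invasive heron habitat loss.

the benthic crayfish range expansion, the juvenile trout population decline, the planktonic carp population surge, the riparian crayfish displacement, the riparian dragonfly bloom, the trout population surge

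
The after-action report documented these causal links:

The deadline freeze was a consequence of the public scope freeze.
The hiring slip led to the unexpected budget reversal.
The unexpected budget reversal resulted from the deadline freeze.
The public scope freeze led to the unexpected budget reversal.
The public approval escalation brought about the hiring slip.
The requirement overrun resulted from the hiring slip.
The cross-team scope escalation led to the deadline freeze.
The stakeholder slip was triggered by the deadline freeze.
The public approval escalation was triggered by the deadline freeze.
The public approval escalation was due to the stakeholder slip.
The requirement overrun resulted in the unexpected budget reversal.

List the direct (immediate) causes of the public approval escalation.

Upstream contributors include the public scope freeze, the cross-team scope escalation, but only the deadline freeze, the stakeholder slip feed directly into the public approval escalation.

the deadline freeze, the stakeholder slip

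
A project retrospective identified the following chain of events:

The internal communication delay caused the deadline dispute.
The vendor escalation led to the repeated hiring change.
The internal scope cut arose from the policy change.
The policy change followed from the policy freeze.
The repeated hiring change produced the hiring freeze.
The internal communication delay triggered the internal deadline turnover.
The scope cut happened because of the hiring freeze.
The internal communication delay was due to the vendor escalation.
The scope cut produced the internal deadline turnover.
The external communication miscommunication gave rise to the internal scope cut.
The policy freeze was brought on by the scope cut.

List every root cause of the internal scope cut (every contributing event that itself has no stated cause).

the external communication miscommunication, the vendor escalation

Tracing upstream from the internal scope cut: the internal scope cut ← the policy change ← the policy freeze ← the scope cut ← the hiring freeze ← the repeated hiring change ← the vendor escalation.
A separate upstream branch: the internal scope cut ← the external communication miscommunication.
Each of those chain origins has no stated cause.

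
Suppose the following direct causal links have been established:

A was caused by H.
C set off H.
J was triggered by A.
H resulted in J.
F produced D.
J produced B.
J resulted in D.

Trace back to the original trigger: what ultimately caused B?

Tracing upstream from B: B ← J ← H ← C.
C has no stated cause, so it is the root.

C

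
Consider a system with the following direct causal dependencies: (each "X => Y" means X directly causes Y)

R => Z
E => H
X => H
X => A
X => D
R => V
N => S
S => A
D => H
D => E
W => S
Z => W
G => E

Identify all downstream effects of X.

Direct effects: D, A, H.
2 steps out: E.
Not reachable from it: R, V, Z, W, G, N, S.

A, D, E, H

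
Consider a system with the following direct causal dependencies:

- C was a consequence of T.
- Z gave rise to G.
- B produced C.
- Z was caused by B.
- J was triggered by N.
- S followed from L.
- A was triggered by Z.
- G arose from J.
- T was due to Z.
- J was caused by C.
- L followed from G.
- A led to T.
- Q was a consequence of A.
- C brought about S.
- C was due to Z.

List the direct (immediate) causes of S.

Upstream contributors include B, Z, A, T, J, G, N, but only C, L feed directly into S.

C, L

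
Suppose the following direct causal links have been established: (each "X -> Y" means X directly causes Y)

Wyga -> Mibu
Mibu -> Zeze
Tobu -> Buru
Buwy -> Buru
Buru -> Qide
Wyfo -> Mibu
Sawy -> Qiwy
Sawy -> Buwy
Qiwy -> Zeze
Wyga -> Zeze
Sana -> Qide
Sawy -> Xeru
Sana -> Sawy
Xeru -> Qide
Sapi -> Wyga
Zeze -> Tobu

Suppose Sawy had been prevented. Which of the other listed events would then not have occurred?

Buwy, Qiwy, Xeru

Downstream of Sawy: Buwy, Qiwy, Zeze, Tobu, Buru, Xeru, Qide.
Of those, still caused via another path: Zeze, Tobu, Buru, Qide.
The remainder have no surviving cause.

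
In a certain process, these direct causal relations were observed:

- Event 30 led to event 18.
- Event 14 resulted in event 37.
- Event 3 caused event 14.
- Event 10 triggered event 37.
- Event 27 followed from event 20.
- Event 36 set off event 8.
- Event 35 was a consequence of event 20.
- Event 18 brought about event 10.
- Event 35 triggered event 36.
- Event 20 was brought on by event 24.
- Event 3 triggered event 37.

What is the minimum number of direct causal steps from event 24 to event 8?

4

Shortest chain: event 24 → event 20 → event 35 → event 36 → event 8.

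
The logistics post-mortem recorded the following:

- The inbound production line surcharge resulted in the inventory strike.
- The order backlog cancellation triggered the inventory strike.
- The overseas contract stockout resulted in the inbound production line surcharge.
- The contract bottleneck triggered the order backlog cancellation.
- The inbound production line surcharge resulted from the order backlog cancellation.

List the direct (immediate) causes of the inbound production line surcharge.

Upstream contributors include the contract bottleneck, but only the order backlog cancellation, the overseas contract stockout feed directly into the inbound production line surcharge.

the order backlog cancellation, the overseas contract stockout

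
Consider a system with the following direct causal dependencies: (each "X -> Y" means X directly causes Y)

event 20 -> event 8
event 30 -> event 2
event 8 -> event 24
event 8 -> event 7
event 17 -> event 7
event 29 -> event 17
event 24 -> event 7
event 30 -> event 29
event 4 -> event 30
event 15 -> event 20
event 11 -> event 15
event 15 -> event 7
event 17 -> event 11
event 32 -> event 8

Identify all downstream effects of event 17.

Direct effects: event 11, event 7.
2 steps out: event 15.
3 steps out: event 20.
4 steps out: event 8.
5 steps out: event 24.
Not reachable from it: event 4, event 32, event 30, event 29, event 2.

event 11, event 15, event 20, event 24, event 7, event 8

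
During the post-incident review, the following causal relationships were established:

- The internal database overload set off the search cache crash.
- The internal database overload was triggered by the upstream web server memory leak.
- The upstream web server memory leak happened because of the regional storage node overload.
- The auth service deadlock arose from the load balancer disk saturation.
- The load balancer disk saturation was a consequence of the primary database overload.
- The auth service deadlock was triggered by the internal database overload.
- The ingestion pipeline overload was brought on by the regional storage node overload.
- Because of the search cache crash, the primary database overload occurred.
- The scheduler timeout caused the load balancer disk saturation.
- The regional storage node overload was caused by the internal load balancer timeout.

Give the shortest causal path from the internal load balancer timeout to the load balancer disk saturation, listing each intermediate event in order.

the internal load balancer timeout → the regional storage node overload
the regional storage node overload → the upstream web server memory leak
the upstream web server memory leak → the internal database overload
the internal database overload → the search cache crash
the search cache crash → the primary database overload
the primary database overload → the load balancer disk saturation
Length: 6 steps.

the internal load balancer timeout → the regional storage node overload → the upstream web server memory leak → the internal database overload → the search cache crash → the primary database overload → the load balancer disk saturation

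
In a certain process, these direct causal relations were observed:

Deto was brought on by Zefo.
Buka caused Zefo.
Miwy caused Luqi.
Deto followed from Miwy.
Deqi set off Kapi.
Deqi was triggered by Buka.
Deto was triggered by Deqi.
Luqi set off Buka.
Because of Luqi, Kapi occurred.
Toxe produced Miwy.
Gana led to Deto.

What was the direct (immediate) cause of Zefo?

Upstream contributors include Toxe, Miwy, Luqi, but only Buka feeds directly into Zefo.

Buka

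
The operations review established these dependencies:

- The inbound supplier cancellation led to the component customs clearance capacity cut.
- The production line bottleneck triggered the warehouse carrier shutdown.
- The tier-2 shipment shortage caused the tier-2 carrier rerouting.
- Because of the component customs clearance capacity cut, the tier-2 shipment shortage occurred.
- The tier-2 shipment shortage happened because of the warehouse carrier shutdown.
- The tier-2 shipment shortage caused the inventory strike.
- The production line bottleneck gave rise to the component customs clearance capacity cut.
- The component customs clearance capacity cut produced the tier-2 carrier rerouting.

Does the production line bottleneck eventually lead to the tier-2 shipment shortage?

Yes

There is a causal chain: the production line bottleneck → the warehouse carrier shutdown → the tier-2 shipment shortage.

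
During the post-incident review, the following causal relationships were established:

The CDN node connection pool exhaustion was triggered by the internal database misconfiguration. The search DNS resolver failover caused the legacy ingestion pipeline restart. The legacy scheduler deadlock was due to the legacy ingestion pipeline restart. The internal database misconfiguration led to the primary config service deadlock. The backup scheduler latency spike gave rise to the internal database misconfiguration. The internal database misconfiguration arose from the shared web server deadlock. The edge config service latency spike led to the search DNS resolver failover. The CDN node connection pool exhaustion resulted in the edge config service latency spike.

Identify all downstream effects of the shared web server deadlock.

the CDN node connection pool exhaustion, the edge config service latency spike, the internal database misconfiguration, the legacy ingestion pipeline restart, the legacy scheduler deadlock, the primary config service deadlock, the search DNS resolver failover

Direct effects: the internal database misconfiguration.
2 steps out: the CDN node connection pool exhaustion, the primary config service deadlock.
3 steps out: the edge config service latency spike.
4 steps out: the search DNS resolver failover.
5 steps out: the legacy ingestion pipeline restart.
6 steps out: the legacy scheduler deadlock.
Not reachable from it: the backup scheduler latency spike.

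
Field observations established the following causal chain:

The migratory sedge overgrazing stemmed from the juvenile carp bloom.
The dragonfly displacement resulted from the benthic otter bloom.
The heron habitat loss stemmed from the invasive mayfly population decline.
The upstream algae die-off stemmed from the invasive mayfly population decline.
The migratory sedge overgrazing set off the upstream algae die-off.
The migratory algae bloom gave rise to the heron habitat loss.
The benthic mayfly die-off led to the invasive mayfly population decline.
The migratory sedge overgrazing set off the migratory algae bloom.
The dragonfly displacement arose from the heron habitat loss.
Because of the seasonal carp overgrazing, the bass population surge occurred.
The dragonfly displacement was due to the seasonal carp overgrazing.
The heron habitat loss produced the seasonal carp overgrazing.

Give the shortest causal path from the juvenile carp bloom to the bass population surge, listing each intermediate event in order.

the juvenile carp bloom → the migratory sedge overgrazing
the migratory sedge overgrazing → the migratory algae bloom
the migratory algae bloom → the heron habitat loss
the heron habitat loss → the seasonal carp overgrazing
the seasonal carp overgrazing → the bass population surge
Length: 5 steps.

the juvenile carp bloom → the migratory sedge overgrazing → the migratory algae bloom → the heron habitat loss → the seasonal carp overgrazing → the bass population surge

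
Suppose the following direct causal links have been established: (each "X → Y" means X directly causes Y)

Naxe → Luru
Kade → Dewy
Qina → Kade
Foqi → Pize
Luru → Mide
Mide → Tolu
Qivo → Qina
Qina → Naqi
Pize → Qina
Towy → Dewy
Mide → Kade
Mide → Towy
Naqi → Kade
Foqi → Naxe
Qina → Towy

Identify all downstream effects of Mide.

Dewy, Kade, Tolu, Towy

Direct effects: Towy, Kade, Tolu.
2 steps out: Dewy.
Not reachable from it: Foqi, Naxe, Pize, Qivo, Luru, Qina, Naqi.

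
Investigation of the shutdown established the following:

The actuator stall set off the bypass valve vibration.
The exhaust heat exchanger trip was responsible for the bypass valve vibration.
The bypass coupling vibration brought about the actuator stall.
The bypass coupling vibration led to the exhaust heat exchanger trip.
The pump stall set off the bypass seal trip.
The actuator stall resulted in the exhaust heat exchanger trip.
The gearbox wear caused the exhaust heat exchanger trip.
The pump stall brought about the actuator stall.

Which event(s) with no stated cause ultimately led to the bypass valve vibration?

the bypass coupling vibration, the gearbox wear, the pump stall

Tracing upstream from the bypass valve vibration: the bypass valve vibration ← the actuator stall ← the pump stall.
A separate upstream branch: the bypass valve vibration ← the actuator stall ← the bypass coupling vibration.
A separate upstream branch: the bypass valve vibration ← the exhaust heat exchanger trip ← the gearbox wear.
Each of those chain origins has no stated cause.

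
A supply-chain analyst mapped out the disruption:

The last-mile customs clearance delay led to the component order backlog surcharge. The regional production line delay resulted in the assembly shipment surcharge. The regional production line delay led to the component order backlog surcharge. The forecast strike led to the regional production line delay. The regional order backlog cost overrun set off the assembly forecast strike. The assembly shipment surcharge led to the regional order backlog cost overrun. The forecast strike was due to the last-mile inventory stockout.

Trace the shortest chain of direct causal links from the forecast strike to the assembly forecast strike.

the forecast strike → the regional production line delay
the regional production line delay → the assembly shipment surcharge
the assembly shipment surcharge → the regional order backlog cost overrun
the regional order backlog cost overrun → the assembly forecast strike
Length: 4 steps.

the forecast strike → the regional production line delay → the assembly shipment surcharge → the regional order backlog cost overrun → the assembly forecast strike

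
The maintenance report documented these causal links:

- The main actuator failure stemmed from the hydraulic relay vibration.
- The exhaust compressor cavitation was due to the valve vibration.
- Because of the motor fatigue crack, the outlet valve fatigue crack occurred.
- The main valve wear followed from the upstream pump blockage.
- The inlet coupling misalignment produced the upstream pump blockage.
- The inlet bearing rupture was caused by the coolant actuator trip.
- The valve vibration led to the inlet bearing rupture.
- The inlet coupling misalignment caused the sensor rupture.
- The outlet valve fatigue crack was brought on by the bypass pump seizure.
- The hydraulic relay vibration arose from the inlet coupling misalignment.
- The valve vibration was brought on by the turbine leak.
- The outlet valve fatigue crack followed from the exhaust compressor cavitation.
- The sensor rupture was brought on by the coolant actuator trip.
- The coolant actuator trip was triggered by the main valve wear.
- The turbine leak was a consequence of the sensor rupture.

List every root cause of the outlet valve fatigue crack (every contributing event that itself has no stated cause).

the bypass pump seizure, the inlet coupling misalignment, the motor fatigue crack

Tracing upstream from the outlet valve fatigue crack: the outlet valve fatigue crack ← the exhaust compressor cavitation ← the valve vibration ← the turbine leak ← the sensor rupture ← the inlet coupling misalignment.
A separate upstream branch: the outlet valve fatigue crack ← the bypass pump seizure.
A separate upstream branch: the outlet valve fatigue crack ← the motor fatigue crack.
Each of those chain origins has no stated cause.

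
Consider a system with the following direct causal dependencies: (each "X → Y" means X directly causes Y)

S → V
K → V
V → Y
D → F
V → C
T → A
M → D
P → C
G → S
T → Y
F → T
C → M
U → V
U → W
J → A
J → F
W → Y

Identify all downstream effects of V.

Direct effects: C, Y.
2 steps out: M.
3 steps out: D.
4 steps out: F.
5 steps out: T.
6 steps out: A.
Not reachable from it: K, P, U, G, S, J, W.

A, C, D, F, M, T, Y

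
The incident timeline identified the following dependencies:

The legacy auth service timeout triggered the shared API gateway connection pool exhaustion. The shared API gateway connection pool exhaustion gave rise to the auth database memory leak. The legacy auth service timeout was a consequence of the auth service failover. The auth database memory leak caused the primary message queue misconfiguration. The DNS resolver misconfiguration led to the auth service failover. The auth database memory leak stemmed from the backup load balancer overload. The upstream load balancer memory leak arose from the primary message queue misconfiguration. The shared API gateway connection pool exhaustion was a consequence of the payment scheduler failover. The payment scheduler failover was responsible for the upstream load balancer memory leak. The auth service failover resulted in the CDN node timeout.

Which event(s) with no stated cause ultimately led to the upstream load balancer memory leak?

Tracing upstream from the upstream load balancer memory leak: the upstream load balancer memory leak ← the payment scheduler failover.
A separate upstream branch: the upstream load balancer memory leak ← the primary message queue misconfiguration ← the auth database memory leak ← the shared API gateway connection pool exhaustion ← the legacy auth service timeout ← the auth service failover ← the DNS resolver misconfiguration.
A separate upstream branch: the upstream load balancer memory leak ← the primary message queue misconfiguration ← the auth database memory leak ← the backup load balancer overload.
Each of those chain origins has no stated cause.

the DNS resolver misconfiguration, the backup load balancer overload, the payment scheduler failover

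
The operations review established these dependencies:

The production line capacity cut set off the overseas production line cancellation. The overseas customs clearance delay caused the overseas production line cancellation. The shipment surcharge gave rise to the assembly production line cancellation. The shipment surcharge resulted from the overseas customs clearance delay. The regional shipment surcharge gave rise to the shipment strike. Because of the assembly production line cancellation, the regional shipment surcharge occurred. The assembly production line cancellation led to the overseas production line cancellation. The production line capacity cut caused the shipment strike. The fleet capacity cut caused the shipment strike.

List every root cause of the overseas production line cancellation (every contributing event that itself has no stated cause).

the overseas customs clearance delay, the production line capacity cut

Tracing upstream from the overseas production line cancellation: the overseas production line cancellation ← the overseas customs clearance delay.
A separate upstream branch: the overseas production line cancellation ← the production line capacity cut.
Each of those chain origins has no stated cause.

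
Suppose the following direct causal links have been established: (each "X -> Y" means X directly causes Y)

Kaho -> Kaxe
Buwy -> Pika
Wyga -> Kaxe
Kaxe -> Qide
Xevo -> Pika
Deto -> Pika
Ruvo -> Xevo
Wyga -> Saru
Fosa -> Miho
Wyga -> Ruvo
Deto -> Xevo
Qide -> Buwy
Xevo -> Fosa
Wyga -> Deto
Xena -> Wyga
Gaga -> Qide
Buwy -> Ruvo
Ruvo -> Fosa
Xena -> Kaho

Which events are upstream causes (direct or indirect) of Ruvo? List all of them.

Immediate causes of Ruvo: Wyga, Buwy.
Further upstream: Xena, Kaho, Kaxe, Qide, Gaga.

Buwy, Gaga, Kaho, Kaxe, Qide, Wyga, Xena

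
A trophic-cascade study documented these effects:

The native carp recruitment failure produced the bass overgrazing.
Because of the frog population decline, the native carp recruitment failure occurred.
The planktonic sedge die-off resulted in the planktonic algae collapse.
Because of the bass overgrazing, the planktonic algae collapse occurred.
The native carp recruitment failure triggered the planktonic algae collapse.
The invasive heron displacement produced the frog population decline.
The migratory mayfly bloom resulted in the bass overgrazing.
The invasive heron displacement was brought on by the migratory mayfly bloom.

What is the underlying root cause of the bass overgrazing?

the migratory mayfly bloom

Tracing upstream from the bass overgrazing: the bass overgrazing ← the migratory mayfly bloom.
The migratory mayfly bloom has no stated cause, so it is the root.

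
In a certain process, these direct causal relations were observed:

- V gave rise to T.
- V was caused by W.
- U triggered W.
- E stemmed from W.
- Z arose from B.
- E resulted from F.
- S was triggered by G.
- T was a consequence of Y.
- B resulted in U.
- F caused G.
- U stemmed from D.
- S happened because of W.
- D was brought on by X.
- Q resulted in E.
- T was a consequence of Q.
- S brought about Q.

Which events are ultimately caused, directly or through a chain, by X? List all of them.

D, E, Q, S, T, U, V, W

Direct effects: D.
2 steps out: U.
3 steps out: W.
4 steps out: S, E, V.
5 steps out: Q, T.
Not reachable from it: B, F, G, Z, Y.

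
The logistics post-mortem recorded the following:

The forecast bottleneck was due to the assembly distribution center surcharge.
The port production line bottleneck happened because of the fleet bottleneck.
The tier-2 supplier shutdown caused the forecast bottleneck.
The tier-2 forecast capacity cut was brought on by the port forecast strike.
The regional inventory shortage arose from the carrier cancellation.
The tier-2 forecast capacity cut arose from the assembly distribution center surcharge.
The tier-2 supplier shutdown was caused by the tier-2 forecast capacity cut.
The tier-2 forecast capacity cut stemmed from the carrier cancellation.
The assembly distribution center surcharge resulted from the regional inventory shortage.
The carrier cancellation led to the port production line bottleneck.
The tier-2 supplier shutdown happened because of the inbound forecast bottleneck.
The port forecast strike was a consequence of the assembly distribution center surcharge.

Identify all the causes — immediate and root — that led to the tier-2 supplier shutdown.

Immediate causes of the tier-2 supplier shutdown: the inbound forecast bottleneck, the tier-2 forecast capacity cut.
Further upstream: the carrier cancellation, the regional inventory shortage, the assembly distribution center surcharge, the port forecast strike.

the assembly distribution center surcharge, the carrier cancellation, the inbound forecast bottleneck, the port forecast strike, the regional inventory shortage, the tier-2 forecast capacity cut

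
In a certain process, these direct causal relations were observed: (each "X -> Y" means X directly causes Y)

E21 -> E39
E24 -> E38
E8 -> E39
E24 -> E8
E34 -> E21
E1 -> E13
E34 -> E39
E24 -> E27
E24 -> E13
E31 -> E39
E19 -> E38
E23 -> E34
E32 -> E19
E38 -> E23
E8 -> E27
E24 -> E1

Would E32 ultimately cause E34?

There is a causal chain: E32 → E19 → E38 → E23 → E34.

Yes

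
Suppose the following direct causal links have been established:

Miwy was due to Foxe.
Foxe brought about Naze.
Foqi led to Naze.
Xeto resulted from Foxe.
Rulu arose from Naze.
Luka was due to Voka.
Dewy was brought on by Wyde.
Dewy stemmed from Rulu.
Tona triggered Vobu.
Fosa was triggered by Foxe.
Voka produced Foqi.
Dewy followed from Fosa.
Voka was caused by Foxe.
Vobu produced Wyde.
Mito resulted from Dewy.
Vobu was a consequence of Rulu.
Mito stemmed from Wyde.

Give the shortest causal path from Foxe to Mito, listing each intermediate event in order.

Foxe → Fosa
Fosa → Dewy
Dewy → Mito
Length: 3 steps.

Foxe → Fosa → Dewy → Mito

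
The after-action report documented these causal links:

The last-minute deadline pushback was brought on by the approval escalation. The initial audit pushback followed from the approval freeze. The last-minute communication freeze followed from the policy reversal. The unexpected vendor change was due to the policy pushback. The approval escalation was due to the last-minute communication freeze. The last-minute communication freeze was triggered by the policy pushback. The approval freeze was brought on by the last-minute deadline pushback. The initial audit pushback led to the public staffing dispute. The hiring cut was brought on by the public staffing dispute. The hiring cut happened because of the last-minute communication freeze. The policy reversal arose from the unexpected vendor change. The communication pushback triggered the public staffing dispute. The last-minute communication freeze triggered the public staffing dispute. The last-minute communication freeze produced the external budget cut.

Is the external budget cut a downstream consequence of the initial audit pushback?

The initial audit pushback leads to the public staffing dispute, the hiring cut; the external budget cut is not among them.

No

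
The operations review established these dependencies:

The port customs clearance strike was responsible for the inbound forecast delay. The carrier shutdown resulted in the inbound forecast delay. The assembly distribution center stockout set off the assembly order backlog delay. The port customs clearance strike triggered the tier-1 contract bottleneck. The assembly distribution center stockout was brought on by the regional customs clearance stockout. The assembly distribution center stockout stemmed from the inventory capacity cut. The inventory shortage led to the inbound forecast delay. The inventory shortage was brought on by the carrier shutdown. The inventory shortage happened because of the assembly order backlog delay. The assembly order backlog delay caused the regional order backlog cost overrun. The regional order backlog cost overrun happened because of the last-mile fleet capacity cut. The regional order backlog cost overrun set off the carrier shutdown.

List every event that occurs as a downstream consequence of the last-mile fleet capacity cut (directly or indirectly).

the carrier shutdown, the inbound forecast delay, the inventory shortage, the regional order backlog cost overrun

Direct effects: the regional order backlog cost overrun.
2 steps out: the carrier shutdown.
3 steps out: the inventory shortage, the inbound forecast delay.
Not reachable from it: the port customs clearance strike, the inventory capacity cut, the regional customs clearance stockout, the assembly distribution center stockout, the tier-1 contract bottleneck, the assembly order backlog delay.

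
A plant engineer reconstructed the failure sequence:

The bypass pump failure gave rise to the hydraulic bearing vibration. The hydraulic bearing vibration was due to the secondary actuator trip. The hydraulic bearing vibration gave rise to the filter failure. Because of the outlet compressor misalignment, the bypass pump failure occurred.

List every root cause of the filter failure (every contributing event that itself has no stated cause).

Tracing upstream from the filter failure: the filter failure ← the hydraulic bearing vibration ← the secondary actuator trip.
A separate upstream branch: the filter failure ← the hydraulic bearing vibration ← the bypass pump failure ← the outlet compressor misalignment.
Each of those chain origins has no stated cause.

the outlet compressor misalignment, the secondary actuator trip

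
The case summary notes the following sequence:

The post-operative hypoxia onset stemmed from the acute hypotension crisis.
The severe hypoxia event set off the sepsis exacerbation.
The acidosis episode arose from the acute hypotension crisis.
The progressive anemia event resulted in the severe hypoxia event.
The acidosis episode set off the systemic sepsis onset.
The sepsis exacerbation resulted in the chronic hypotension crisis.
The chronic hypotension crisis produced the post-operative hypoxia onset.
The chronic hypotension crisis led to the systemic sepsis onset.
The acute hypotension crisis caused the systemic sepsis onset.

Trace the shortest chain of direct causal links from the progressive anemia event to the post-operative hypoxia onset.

the progressive anemia event → the severe hypoxia event → the sepsis exacerbation → the chronic hypotension crisis → the post-operative hypoxia onset

the progressive anemia event → the severe hypoxia event
the severe hypoxia event → the sepsis exacerbation
the sepsis exacerbation → the chronic hypotension crisis
the chronic hypotension crisis → the post-operative hypoxia onset
Length: 4 steps.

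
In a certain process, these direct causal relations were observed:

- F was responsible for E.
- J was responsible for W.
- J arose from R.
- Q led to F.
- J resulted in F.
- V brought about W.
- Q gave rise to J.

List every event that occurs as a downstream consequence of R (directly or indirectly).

Direct effects: J.
2 steps out: W, F.
3 steps out: E.
Not reachable from it: Q, V.

E, F, J, W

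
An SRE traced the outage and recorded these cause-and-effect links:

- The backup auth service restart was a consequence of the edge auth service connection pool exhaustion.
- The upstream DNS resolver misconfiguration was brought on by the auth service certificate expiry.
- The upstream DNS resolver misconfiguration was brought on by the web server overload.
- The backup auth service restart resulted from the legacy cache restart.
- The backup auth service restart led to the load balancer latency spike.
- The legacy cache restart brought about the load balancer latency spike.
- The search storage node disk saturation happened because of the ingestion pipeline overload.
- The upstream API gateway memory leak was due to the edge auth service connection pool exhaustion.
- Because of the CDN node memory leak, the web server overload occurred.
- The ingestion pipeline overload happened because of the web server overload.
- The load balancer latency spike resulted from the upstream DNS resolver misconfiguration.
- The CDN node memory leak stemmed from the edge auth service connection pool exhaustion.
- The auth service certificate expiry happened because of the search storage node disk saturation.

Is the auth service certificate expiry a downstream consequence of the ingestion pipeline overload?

Yes

There is a causal chain: the ingestion pipeline overload → the search storage node disk saturation → the auth service certificate expiry.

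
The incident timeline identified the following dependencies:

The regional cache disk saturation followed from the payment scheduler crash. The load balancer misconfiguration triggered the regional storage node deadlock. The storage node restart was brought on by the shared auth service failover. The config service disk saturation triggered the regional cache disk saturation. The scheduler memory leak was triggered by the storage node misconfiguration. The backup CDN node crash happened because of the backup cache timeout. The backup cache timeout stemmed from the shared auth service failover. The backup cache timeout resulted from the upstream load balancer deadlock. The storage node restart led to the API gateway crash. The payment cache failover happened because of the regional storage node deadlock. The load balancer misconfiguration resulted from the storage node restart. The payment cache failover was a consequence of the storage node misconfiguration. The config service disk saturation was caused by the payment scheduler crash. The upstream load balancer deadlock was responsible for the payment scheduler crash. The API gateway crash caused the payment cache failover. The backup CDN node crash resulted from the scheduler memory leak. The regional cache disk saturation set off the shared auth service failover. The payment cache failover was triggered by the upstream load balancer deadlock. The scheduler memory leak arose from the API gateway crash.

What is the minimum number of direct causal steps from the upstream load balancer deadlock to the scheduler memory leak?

6

Shortest chain: the upstream load balancer deadlock → the payment scheduler crash → the regional cache disk saturation → the shared auth service failover → the storage node restart → the API gateway crash → the scheduler memory leak.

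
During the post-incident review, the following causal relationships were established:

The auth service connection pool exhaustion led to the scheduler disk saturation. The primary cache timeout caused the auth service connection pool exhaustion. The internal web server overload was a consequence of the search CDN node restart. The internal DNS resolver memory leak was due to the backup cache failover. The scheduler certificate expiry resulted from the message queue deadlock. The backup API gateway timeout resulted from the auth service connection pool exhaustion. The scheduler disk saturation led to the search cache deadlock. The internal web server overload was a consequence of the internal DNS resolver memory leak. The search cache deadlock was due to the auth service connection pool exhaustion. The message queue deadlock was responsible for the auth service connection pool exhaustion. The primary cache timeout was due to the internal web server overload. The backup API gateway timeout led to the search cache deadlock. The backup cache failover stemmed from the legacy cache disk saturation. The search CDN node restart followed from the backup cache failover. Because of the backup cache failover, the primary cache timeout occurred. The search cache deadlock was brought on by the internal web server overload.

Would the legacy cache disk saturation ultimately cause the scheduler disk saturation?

There is a causal chain: the legacy cache disk saturation → the backup cache failover → the primary cache timeout → the auth service connection pool exhaustion → the scheduler disk saturation.

Yes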